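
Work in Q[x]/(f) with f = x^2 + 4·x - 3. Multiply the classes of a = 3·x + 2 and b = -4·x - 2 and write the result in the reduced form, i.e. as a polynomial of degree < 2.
First multiply in Q[x] without reducing: a · b = -12·x^2 - 14·x - 4. Now divide by f(x) = x^2 + 4·x - 3, eliminating the leading term at each step:
  leading term -12·x^2: subtract (-12)·f(x) = -12·x^2 - 48·x + 36, leaving 34·x - 40
The degree is now < 2, so this is the remainder. Hence a · b ≡ 34·x - 40 in Q[x]/(f).

Final answer: a · b ≡ 34·x - 40 (mod f(x))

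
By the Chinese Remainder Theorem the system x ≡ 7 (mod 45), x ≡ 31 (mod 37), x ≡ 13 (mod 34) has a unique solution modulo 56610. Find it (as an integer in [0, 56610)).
x ≡ 45097 (mod 56610); the representative in [0, 56610) is 45097

The moduli 45, 37, 34 are pairwise coprime, so by the CRT there is a unique solution mod 45·37·34 = 56610.
Solve by successive substitution. Start with x ≡ 7 (mod 45).
  Combine with x ≡ 31 (mod 37): write x = 7 + 45·t and require 7 + 45·t ≡ 31 (mod 37), i.e. 45·t ≡ 31 − 7 ≡ 24 (mod 37). Since 45^(−1) ≡ 14 (mod 37) (45 ≡ 8 (mod 37)), t ≡ 14·24 ≡ 3 (mod 37). So x ≡ 7 + 45·3 = 142 (mod 1665).
  Combine with x ≡ 13 (mod 34): write x = 142 + 1665·t and require 142 + 1665·t ≡ 13 (mod 34), i.e. 1665·t ≡ 13 − 142 ≡ 7 (mod 34). Since 1665^(−1) ≡ 33 (mod 34) (1665 ≡ 33 (mod 34)), t ≡ 33·7 ≡ 27 (mod 34). So x ≡ 142 + 1665·27 = 45097 (mod 56610).
Unique solution in [0, 56610): x = 45097.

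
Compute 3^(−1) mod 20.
3^(−1) ≡ 7 (mod 20)

Apply the extended Euclidean algorithm to (20, 3), tracking rows (r, s, t) with s·20 + t·3 = r. Each division r_prev = q·r_cur + r_new produces the new row as (previous row) − q·(current row):
  row A: (20, 1, 0)   [1·20 + 0·3 = 20]
  row B: (3, 0, 1)   [0·20 + 1·3 = 3]
  20 = 6·3 + 2   → row C = row A − 6·row B = (2, 1, −6)   [check: 1·20 − 6·3 = 2]
  3 = 1·2 + 1   → row D = row B − 1·row C = (1, −1, 7)   [check: −1·20 + 7·3 = 1]
  2 = 2·1 + 0   → remainder 0, stop. gcd = 1 (last nonzero row D).
The gcd is 1, so 3 is invertible mod 20. The last nonzero row gives −1·20 + 7·3 = 1, so t = 7. So 3^(−1) ≡ 7 (mod 20). Verify: 3 · 7 = 21 ≡ 1 (mod 20). ✓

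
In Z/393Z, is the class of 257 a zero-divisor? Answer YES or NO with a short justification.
NO

gcd(257, 393) = 1, so 257 is a unit in Z/393Z (it has a multiplicative inverse). A unit cannot be a zero-divisor: if 257·b ≡ 0 then multiplying both sides by 257^(−1) gives b ≡ 0. So 257 is not a zero-divisor.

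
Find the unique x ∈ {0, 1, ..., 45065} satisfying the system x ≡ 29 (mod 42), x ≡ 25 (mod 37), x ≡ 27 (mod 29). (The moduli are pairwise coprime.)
The moduli 42, 37, 29 are pairwise coprime, so by the CRT there is a unique solution mod 42·37·29 = 45066.
Solve by successive substitution. Start with x ≡ 29 (mod 42).
  Combine with x ≡ 25 (mod 37): write x = 29 + 42·t and require 29 + 42·t ≡ 25 (mod 37), i.e. 42·t ≡ 25 − 29 ≡ 33 (mod 37). Since 42^(−1) ≡ 15 (mod 37) (42 ≡ 5 (mod 37)), t ≡ 15·33 ≡ 14 (mod 37). So x ≡ 29 + 42·14 = 617 (mod 1554).
  Combine with x ≡ 27 (mod 29): write x = 617 + 1554·t and require 617 + 1554·t ≡ 27 (mod 29), i.e. 1554·t ≡ 27 − 617 ≡ 19 (mod 29). Since 1554^(−1) ≡ 12 (mod 29) (1554 ≡ 17 (mod 29)), t ≡ 12·19 ≡ 25 (mod 29). So x ≡ 617 + 1554·25 = 39467 (mod 45066).
Unique solution in [0, 45066): x = 39467.

Final answer: x ≡ 39467 (mod 45066); the representative in [0, 45066) is 39467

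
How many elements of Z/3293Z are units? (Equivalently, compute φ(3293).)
Z/3293Z has φ(3293) = 3168 units

An element a ∈ Z/3293Z is a unit iff gcd(a, 3293) = 1, so the number of units is φ(3293). φ is multiplicative, with φ(p^e) = p^e − p^(e−1). Factorise 3293 = 37 · 89. Then
  φ(3293) = (37 − 1) · (89 − 1) = 36 · 88 = 3168.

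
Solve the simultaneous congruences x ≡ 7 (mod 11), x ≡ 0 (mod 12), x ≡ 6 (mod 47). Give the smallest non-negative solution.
x ≡ 5364 (mod 6204); the representative in [0, 6204) is 5364

The moduli 11, 12, 47 are pairwise coprime, so by the CRT there is a unique solution mod 11·12·47 = 6204.
Solve by successive substitution. Start with x ≡ 7 (mod 11).
  Combine with x ≡ 0 (mod 12): write x = 7 + 11·t and require 7 + 11·t ≡ 0 (mod 12), i.e. 11·t ≡ 0 − 7 ≡ 5 (mod 12). Since 11^(−1) ≡ 11 (mod 12), t ≡ 11·5 ≡ 7 (mod 12). So x ≡ 7 + 11·7 = 84 (mod 132).
  Combine with x ≡ 6 (mod 47): write x = 84 + 132·t and require 84 + 132·t ≡ 6 (mod 47), i.e. 132·t ≡ 6 − 84 ≡ 16 (mod 47). Since 132^(−1) ≡ 26 (mod 47) (132 ≡ 38 (mod 47)), t ≡ 26·16 ≡ 40 (mod 47). So x ≡ 84 + 132·40 = 5364 (mod 6204).
Unique solution in [0, 6204): x = 5364.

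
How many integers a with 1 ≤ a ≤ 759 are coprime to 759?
The number of a ∈ {1, ..., 759} with gcd(a, 759) = 1 is by definition Euler's totient φ(759). φ is multiplicative, with φ(p^e) = p^e − p^(e−1). Factorise 759 = 3 · 11 · 23. Then
  φ(759) = (3 − 1) · (11 − 1) · (23 − 1) = 2 · 10 · 22 = 440.
So there are 440 such integers.

Final answer: 440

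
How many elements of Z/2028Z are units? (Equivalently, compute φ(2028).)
An element a ∈ Z/2028Z is a unit iff gcd(a, 2028) = 1, so the number of units is φ(2028). φ is multiplicative, with φ(p^e) = p^e − p^(e−1). Factorise 2028 = 2^2 · 3 · 13^2. Then
  φ(2028) = (2^2 − 2^1) · (3 − 1) · (13^2 − 13^1) = 2 · 2 · 156 = 624.

Final answer: Z/2028Z has φ(2028) = 624 units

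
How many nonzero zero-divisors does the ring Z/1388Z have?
In Z/1388Z each nonzero element is either a unit (gcd with 1388 is 1) or a zero-divisor (gcd > 1). The number of units is φ(1388): factorise 1388 = 2^2 · 347, so φ(1388) = (2^2 − 2^1) · (347 − 1) = 2 · 346 = 692. The nonzero elements number 1388 − 1 = 1387. Hence the nonzero zero-divisors number 1387 − 692 = 695.

Final answer: Z/1388Z has 695 nonzero zero-divisors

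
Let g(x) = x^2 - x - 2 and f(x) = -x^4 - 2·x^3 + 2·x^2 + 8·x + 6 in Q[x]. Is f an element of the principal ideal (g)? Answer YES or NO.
NO

In Q[x] the ideal (g) consists of all multiples of g, so f ∈ (g) iff g | f, i.e. iff the remainder of f on division by g is 0. Divide f by g (g is monic, so eliminate the leading term of the running remainder at each step):
  leading term -x^4: subtract (-x^2)·g(x) = -x^4 + x^3 + 2·x^2, leaving -3·x^3 + 8·x + 6
  leading term -3·x^3: subtract (-3·x)·g(x) = -3·x^3 + 3·x^2 + 6·x, leaving -3·x^2 + 2·x + 6
  leading term -3·x^2: subtract (-3)·g(x) = -3·x^2 + 3·x + 6, leaving -x
The remainder r(x) = -x ≠ 0 (and deg r < deg g), so g ∤ f, i.e. f ∉ (g).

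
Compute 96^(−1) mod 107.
96^(−1) ≡ 68 (mod 107)

Apply the extended Euclidean algorithm to (107, 96), tracking rows (r, s, t) with s·107 + t·96 = r. Each division r_prev = q·r_cur + r_new produces the new row as (previous row) − q·(current row):
  row A: (107, 1, 0)   [1·107 + 0·96 = 107]
  row B: (96, 0, 1)   [0·107 + 1·96 = 96]
  107 = 1·96 + 11   → row C = row A − 1·row B = (11, 1, −1)   [check: 1·107 − 1·96 = 11]
  96 = 8·11 + 8   → row D = row B − 8·row C = (8, −8, 9)   [check: −8·107 + 9·96 = 8]
  11 = 1·8 + 3   → row E = row C − 1·row D = (3, 9, −10)   [check: 9·107 − 10·96 = 3]
  8 = 2·3 + 2   → row F = row D − 2·row E = (2, −26, 29)   [check: −26·107 + 29·96 = 2]
  3 = 1·2 + 1   → row G = row E − 1·row F = (1, 35, −39)   [check: 35·107 − 39·96 = 1]
  2 = 2·1 + 0   → remainder 0, stop. gcd = 1 (last nonzero row G).
The gcd is 1, so 96 is invertible mod 107. The last nonzero row gives 35·107 − 39·96 = 1, so t = −39. So 96^(−1) ≡ −39 ≡ 68 (mod 107). Verify: 96 · 68 = 6528 ≡ 1 (mod 107). ✓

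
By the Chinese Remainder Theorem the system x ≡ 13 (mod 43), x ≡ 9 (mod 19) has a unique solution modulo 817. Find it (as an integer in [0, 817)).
The moduli 43, 19 are pairwise coprime, so by the CRT there is a unique solution mod 43·19 = 817.
Solve by successive substitution. Start with x ≡ 13 (mod 43).
  Combine with x ≡ 9 (mod 19): write x = 13 + 43·t and require 13 + 43·t ≡ 9 (mod 19), i.e. 43·t ≡ 9 − 13 ≡ 15 (mod 19). Since 43^(−1) ≡ 4 (mod 19) (43 ≡ 5 (mod 19)), t ≡ 4·15 ≡ 3 (mod 19). So x ≡ 13 + 43·3 = 142 (mod 817).
Unique solution in [0, 817): x = 142.

Final answer: x ≡ 142 (mod 817); the representative in [0, 817) is 142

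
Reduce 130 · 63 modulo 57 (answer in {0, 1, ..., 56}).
39

Reduce the factors first: 130 ≡ 16, 63 ≡ 6 (mod 57), so 130 · 63 ≡ 16 · 6 (mod 57). 16 · 6 = 96. Dividing by 57: 96 = 1·57 + 39. So (130 · 63) mod 57 = 39.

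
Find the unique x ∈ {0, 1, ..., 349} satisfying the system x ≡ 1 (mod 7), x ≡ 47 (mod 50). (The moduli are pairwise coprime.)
x ≡ 197 (mod 350); the representative in [0, 350) is 197

The moduli 7, 50 are pairwise coprime, so by the CRT there is a unique solution mod 7·50 = 350.
Solve by successive substitution. Start with x ≡ 1 (mod 7).
  Combine with x ≡ 47 (mod 50): write x = 1 + 7·t and require 1 + 7·t ≡ 47 (mod 50), i.e. 7·t ≡ 47 − 1 ≡ 46 (mod 50). Since 7^(−1) ≡ 43 (mod 50), t ≡ 43·46 ≡ 28 (mod 50). So x ≡ 1 + 7·28 = 197 (mod 350).
Unique solution in [0, 350): x = 197.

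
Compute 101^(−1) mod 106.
Apply the extended Euclidean algorithm to (106, 101), tracking rows (r, s, t) with s·106 + t·101 = r. Each division r_prev = q·r_cur + r_new produces the new row as (previous row) − q·(current row):
  row A: (106, 1, 0)   [1·106 + 0·101 = 106]
  row B: (101, 0, 1)   [0·106 + 1·101 = 101]
  106 = 1·101 + 5   → row C = row A − 1·row B = (5, 1, −1)   [check: 1·106 − 1·101 = 5]
  101 = 20·5 + 1   → row D = row B − 20·row C = (1, −20, 21)   [check: −20·106 + 21·101 = 1]
  5 = 5·1 + 0   → remainder 0, stop. gcd = 1 (last nonzero row D).
The gcd is 1, so 101 is invertible mod 106. The last nonzero row gives −20·106 + 21·101 = 1, so t = 21. So 101^(−1) ≡ 21 (mod 106). Verify: 101 · 21 = 2121 ≡ 1 (mod 106). ✓

Final answer: 101^(−1) ≡ 21 (mod 106)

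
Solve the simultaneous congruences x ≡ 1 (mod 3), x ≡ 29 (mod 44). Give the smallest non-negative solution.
x ≡ 73 (mod 132); the representative in [0, 132) is 73

The moduli 3, 44 are pairwise coprime, so by the CRT there is a unique solution mod 3·44 = 132.
Solve by successive substitution. Start with x ≡ 1 (mod 3).
  Combine with x ≡ 29 (mod 44): write x = 1 + 3·t and require 1 + 3·t ≡ 29 (mod 44), i.e. 3·t ≡ 29 − 1 ≡ 28 (mod 44). Since 3^(−1) ≡ 15 (mod 44), t ≡ 15·28 ≡ 24 (mod 44). So x ≡ 1 + 3·24 = 73 (mod 132).
Unique solution in [0, 132): x = 73.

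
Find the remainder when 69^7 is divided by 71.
14

Use repeated squaring. Binary(7) = 111. Walk through the bits of the exponent 7 left-to-right: at each bit after the leading one, square the running value, then multiply by 69 if the bit is 1 (always reducing mod 71):
  bit 1 = 1 (leading): start with 69.
  bit 2 = 1: square 69^2 = 4761 ≡ 4; bit is 1, so multiply 4·69 = 276 ≡ 63 (mod 71).
  bit 3 = 1: square 63^2 = 3969 ≡ 64; bit is 1, so multiply 64·69 = 4416 ≡ 14 (mod 71).
Final value: 69^7 ≡ 14 (mod 71).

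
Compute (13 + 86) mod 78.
Reduce the summands first: 86 ≡ 8 (mod 78), so 13 + 86 ≡ 13 + 8 (mod 78). 13 + 8 = 21; 21 = 0·78 + 21, so (13 + 86) mod 78 = 21.

Final answer: 21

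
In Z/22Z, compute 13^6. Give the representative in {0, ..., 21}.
Use repeated squaring. Binary(6) = 110. Walk through the bits of the exponent 6 left-to-right: at each bit after the leading one, square the running value, then multiply by 13 if the bit is 1 (always reducing mod 22):
  bit 1 = 1 (leading): start with 13.
  bit 2 = 1: square 13^2 = 169 ≡ 15; bit is 1, so multiply 15·13 = 195 ≡ 19 (mod 22).
  bit 3 = 0: square 19^2 = 361 ≡ 9 (mod 22).
Final value: 13^6 ≡ 9 (mod 22).

Final answer: 9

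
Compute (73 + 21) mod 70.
Reduce the summands first: 73 ≡ 3 (mod 70), so 73 + 21 ≡ 3 + 21 (mod 70). 3 + 21 = 24; 24 = 0·70 + 24, so (73 + 21) mod 70 = 24.

Final answer: 24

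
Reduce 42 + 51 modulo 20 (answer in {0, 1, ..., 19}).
Reduce the summands first: 42 ≡ 2, 51 ≡ 11 (mod 20), so 42 + 51 ≡ 2 + 11 (mod 20). 2 + 11 = 13; 13 = 0·20 + 13, so (42 + 51) mod 20 = 13.

Final answer: 13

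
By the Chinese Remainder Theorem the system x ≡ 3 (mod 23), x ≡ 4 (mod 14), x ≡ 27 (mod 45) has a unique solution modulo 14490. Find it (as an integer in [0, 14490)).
The moduli 23, 14, 45 are pairwise coprime, so by the CRT there is a unique solution mod 23·14·45 = 14490.
Solve by successive substitution. Start with x ≡ 3 (mod 23).
  Combine with x ≡ 4 (mod 14): write x = 3 + 23·t and require 3 + 23·t ≡ 4 (mod 14), i.e. 23·t ≡ 4 − 3 ≡ 1 (mod 14). Since 23^(−1) ≡ 11 (mod 14) (23 ≡ 9 (mod 14)), t ≡ 11·1 ≡ 11 (mod 14). So x ≡ 3 + 23·11 = 256 (mod 322).
  Combine with x ≡ 27 (mod 45): write x = 256 + 322·t and require 256 + 322·t ≡ 27 (mod 45), i.e. 322·t ≡ 27 − 256 ≡ 41 (mod 45). Since 322^(−1) ≡ 13 (mod 45) (322 ≡ 7 (mod 45)), t ≡ 13·41 ≡ 38 (mod 45). So x ≡ 256 + 322·38 = 12492 (mod 14490).
Unique solution in [0, 14490): x = 12492.

Final answer: x ≡ 12492 (mod 14490); the representative in [0, 14490) is 12492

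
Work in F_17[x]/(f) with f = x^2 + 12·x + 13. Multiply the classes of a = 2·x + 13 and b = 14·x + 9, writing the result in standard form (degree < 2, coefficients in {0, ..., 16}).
Multiply as integer polynomials: a · b = 28·x^2 + 200·x + 117. Reducing coefficients mod 17: a · b ≡ 11·x^2 + 13·x + 15. Now divide by f(x) = x^2 + 12·x + 13 in F_17[x], eliminating the leading term at each step:
  leading term 11·x^2: subtract (11)·f(x) = 11·x^2 + 13·x + 7, leaving 8 (coefficients mod 17)
The degree is now < 2, so this is the remainder. Hence a · b ≡ 8 in F_17[x]/(f).

Final answer: a · b ≡ 8 (mod f(x))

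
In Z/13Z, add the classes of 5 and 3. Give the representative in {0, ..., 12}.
Both summands are already reduced mod 13. 5 + 3 = 8; 8 = 0·13 + 8, so (5 + 3) mod 13 = 8.

Final answer: 8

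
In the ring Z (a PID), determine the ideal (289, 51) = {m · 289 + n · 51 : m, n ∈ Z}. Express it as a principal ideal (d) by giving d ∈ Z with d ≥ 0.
(289, 51) = (17); d = 17

In the PID Z, (a, b) is generated by gcd(a, b). Compute gcd(289, 51) with the extended Euclidean algorithm, tracking rows (r, s, t) with s·289 + t·51 = r:
  row A: (289, 1, 0)   [1·289 + 0·51 = 289]
  row B: (51, 0, 1)   [0·289 + 1·51 = 51]
  289 = 5·51 + 34   → row C = row A − 5·row B = (34, 1, −5)   [check: 1·289 − 5·51 = 34]
  51 = 1·34 + 17   → row D = row B − 1·row C = (17, −1, 6)   [check: −1·289 + 6·51 = 17]
  34 = 2·17 + 0   → remainder 0, stop. gcd = 17 (last nonzero row D).
So gcd(289, 51) = 17, with Bézout identity −1·289 + 6·51 = 17. Containment (⊇): the Bézout identity exhibits 17 as an element of (289, 51), giving (17) ⊆ (289, 51). Containment (⊆): since 17 | 289 and 17 | 51 (289 = 17·17, 51 = 17·3), every Z-linear combination of 289 and 51 is divisible by 17, so (289, 51) ⊆ (17). Therefore (289, 51) = (17), d = 17.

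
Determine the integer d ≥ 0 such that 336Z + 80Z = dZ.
(336, 80) = (16); d = 16

In the PID Z, (a, b) is generated by gcd(a, b). Compute gcd(336, 80) with the extended Euclidean algorithm, tracking rows (r, s, t) with s·336 + t·80 = r:
  row A: (336, 1, 0)   [1·336 + 0·80 = 336]
  row B: (80, 0, 1)   [0·336 + 1·80 = 80]
  336 = 4·80 + 16   → row C = row A − 4·row B = (16, 1, −4)   [check: 1·336 − 4·80 = 16]
  80 = 5·16 + 0   → remainder 0, stop. gcd = 16 (last nonzero row C).
So gcd(336, 80) = 16, with Bézout identity 1·336 − 4·80 = 16. Containment (⊇): the Bézout identity exhibits 16 as an element of (336, 80), giving (16) ⊆ (336, 80). Containment (⊆): since 16 | 336 and 16 | 80 (336 = 16·21, 80 = 16·5), every Z-linear combination of 336 and 80 is divisible by 16, so (336, 80) ⊆ (16). Therefore (336, 80) = (16), d = 16.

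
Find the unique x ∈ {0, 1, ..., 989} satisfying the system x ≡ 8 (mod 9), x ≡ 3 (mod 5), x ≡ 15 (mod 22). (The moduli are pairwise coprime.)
x ≡ 323 (mod 990); the representative in [0, 990) is 323

The moduli 9, 5, 22 are pairwise coprime, so by the CRT there is a unique solution mod 9·5·22 = 990.
Solve by successive substitution. Start with x ≡ 8 (mod 9).
  Combine with x ≡ 3 (mod 5): write x = 8 + 9·t and require 8 + 9·t ≡ 3 (mod 5), i.e. 9·t ≡ 3 − 8 ≡ 0 (mod 5). Since 9^(−1) ≡ 4 (mod 5) (9 ≡ 4 (mod 5)), t ≡ 4·0 ≡ 0 (mod 5). So x ≡ 8 + 9·0 = 8 (mod 45).
  Combine with x ≡ 15 (mod 22): write x = 8 + 45·t and require 8 + 45·t ≡ 15 (mod 22), i.e. 45·t ≡ 15 − 8 ≡ 7 (mod 22). Since 45^(−1) ≡ 1 (mod 22) (45 ≡ 1 (mod 22)), t ≡ 1·7 ≡ 7 (mod 22). So x ≡ 8 + 45·7 = 323 (mod 990).
Unique solution in [0, 990): x = 323.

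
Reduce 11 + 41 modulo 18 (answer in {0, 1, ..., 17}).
Reduce the summands first: 41 ≡ 5 (mod 18), so 11 + 41 ≡ 11 + 5 (mod 18). 11 + 5 = 16; 16 = 0·18 + 16, so (11 + 41) mod 18 = 16.

Final answer: 16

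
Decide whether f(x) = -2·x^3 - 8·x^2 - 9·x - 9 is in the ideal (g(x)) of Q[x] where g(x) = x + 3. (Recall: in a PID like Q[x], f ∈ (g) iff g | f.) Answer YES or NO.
In Q[x] the ideal (g) consists of all multiples of g, so f ∈ (g) iff g | f, i.e. iff the remainder of f on division by g is 0. Divide f by g (g is monic, so eliminate the leading term of the running remainder at each step):
  leading term -2·x^3: subtract (-2·x^2)·g(x) = -2·x^3 - 6·x^2, leaving -2·x^2 - 9·x - 9
  leading term -2·x^2: subtract (-2·x)·g(x) = -2·x^2 - 6·x, leaving -3·x - 9
  leading term -3·x: subtract (-3)·g(x) = -3·x - 9, leaving 0
The remainder is 0, so f(x) = g(x) · h(x) with h(x) = -2·x^2 - 2·x - 3. Hence g | f, i.e. f ∈ (g).

Final answer: YES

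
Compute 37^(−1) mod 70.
37^(−1) ≡ 53 (mod 70)

Apply the extended Euclidean algorithm to (70, 37), tracking rows (r, s, t) with s·70 + t·37 = r. Each division r_prev = q·r_cur + r_new produces the new row as (previous row) − q·(current row):
  row A: (70, 1, 0)   [1·70 + 0·37 = 70]
  row B: (37, 0, 1)   [0·70 + 1·37 = 37]
  70 = 1·37 + 33   → row C = row A − 1·row B = (33, 1, −1)   [check: 1·70 − 1·37 = 33]
  37 = 1·33 + 4   → row D = row B − 1·row C = (4, −1, 2)   [check: −1·70 + 2·37 = 4]
  33 = 8·4 + 1   → row E = row C − 8·row D = (1, 9, −17)   [check: 9·70 − 17·37 = 1]
  4 = 4·1 + 0   → remainder 0, stop. gcd = 1 (last nonzero row E).
The gcd is 1, so 37 is invertible mod 70. The last nonzero row gives 9·70 − 17·37 = 1, so t = −17. So 37^(−1) ≡ −17 ≡ 53 (mod 70). Verify: 37 · 53 = 1961 ≡ 1 (mod 70). ✓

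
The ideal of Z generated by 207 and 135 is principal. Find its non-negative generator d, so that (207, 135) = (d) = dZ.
(207, 135) = (9); d = 9

In the PID Z, (a, b) is generated by gcd(a, b). Compute gcd(207, 135) with the extended Euclidean algorithm, tracking rows (r, s, t) with s·207 + t·135 = r:
  row A: (207, 1, 0)   [1·207 + 0·135 = 207]
  row B: (135, 0, 1)   [0·207 + 1·135 = 135]
  207 = 1·135 + 72   → row C = row A − 1·row B = (72, 1, −1)   [check: 1·207 − 1·135 = 72]
  135 = 1·72 + 63   → row D = row B − 1·row C = (63, −1, 2)   [check: −1·207 + 2·135 = 63]
  72 = 1·63 + 9   → row E = row C − 1·row D = (9, 2, −3)   [check: 2·207 − 3·135 = 9]
  63 = 7·9 + 0   → remainder 0, stop. gcd = 9 (last nonzero row E).
So gcd(207, 135) = 9, with Bézout identity 2·207 − 3·135 = 9. Containment (⊇): the Bézout identity exhibits 9 as an element of (207, 135), giving (9) ⊆ (207, 135). Containment (⊆): since 9 | 207 and 9 | 135 (207 = 9·23, 135 = 9·15), every Z-linear combination of 207 and 135 is divisible by 9, so (207, 135) ⊆ (9). Therefore (207, 135) = (9), d = 9.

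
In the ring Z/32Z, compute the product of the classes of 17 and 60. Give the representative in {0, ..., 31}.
Reduce the factors first: 60 ≡ 28 (mod 32), so 17 · 60 ≡ 17 · 28 (mod 32). 17 · 28 = 476. Dividing by 32: 476 = 14·32 + 28. So (17 · 60) mod 32 = 28.

Final answer: 28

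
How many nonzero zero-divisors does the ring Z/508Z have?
Z/508Z has 255 nonzero zero-divisors

In Z/508Z each nonzero element is either a unit (gcd with 508 is 1) or a zero-divisor (gcd > 1). The number of units is φ(508): factorise 508 = 2^2 · 127, so φ(508) = (2^2 − 2^1) · (127 − 1) = 2 · 126 = 252. The nonzero elements number 508 − 1 = 507. Hence the nonzero zero-divisors number 507 − 252 = 255.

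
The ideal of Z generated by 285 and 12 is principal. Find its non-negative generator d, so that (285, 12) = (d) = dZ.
In the PID Z, (a, b) is generated by gcd(a, b). Compute gcd(285, 12) with the extended Euclidean algorithm, tracking rows (r, s, t) with s·285 + t·12 = r:
  row A: (285, 1, 0)   [1·285 + 0·12 = 285]
  row B: (12, 0, 1)   [0·285 + 1·12 = 12]
  285 = 23·12 + 9   → row C = row A − 23·row B = (9, 1, −23)   [check: 1·285 − 23·12 = 9]
  12 = 1·9 + 3   → row D = row B − 1·row C = (3, −1, 24)   [check: −1·285 + 24·12 = 3]
  9 = 3·3 + 0   → remainder 0, stop. gcd = 3 (last nonzero row D).
So gcd(285, 12) = 3, with Bézout identity −1·285 + 24·12 = 3. Containment (⊇): the Bézout identity exhibits 3 as an element of (285, 12), giving (3) ⊆ (285, 12). Containment (⊆): since 3 | 285 and 3 | 12 (285 = 3·95, 12 = 3·4), every Z-linear combination of 285 and 12 is divisible by 3, so (285, 12) ⊆ (3). Therefore (285, 12) = (3), d = 3.

Final answer: (285, 12) = (3); d = 3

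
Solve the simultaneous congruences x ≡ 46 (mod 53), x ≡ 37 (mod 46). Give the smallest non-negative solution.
The moduli 53, 46 are pairwise coprime, so by the CRT there is a unique solution mod 53·46 = 2438.
Solve by successive substitution. Start with x ≡ 46 (mod 53).
  Combine with x ≡ 37 (mod 46): write x = 46 + 53·t and require 46 + 53·t ≡ 37 (mod 46), i.e. 53·t ≡ 37 − 46 ≡ 37 (mod 46). Since 53^(−1) ≡ 33 (mod 46) (53 ≡ 7 (mod 46)), t ≡ 33·37 ≡ 25 (mod 46). So x ≡ 46 + 53·25 = 1371 (mod 2438).
Unique solution in [0, 2438): x = 1371.

Final answer: x ≡ 1371 (mod 2438); the representative in [0, 2438) is 1371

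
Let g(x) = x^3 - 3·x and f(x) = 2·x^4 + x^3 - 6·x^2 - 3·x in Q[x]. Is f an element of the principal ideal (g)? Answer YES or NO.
In Q[x] the ideal (g) consists of all multiples of g, so f ∈ (g) iff g | f, i.e. iff the remainder of f on division by g is 0. Divide f by g (g is monic, so eliminate the leading term of the running remainder at each step):
  leading term 2·x^4: subtract (2·x)·g(x) = 2·x^4 - 6·x^2, leaving x^3 - 3·x
  leading term x^3: subtract (1)·g(x) = x^3 - 3·x, leaving 0
The remainder is 0, so f(x) = g(x) · h(x) with h(x) = 2·x + 1. Hence g | f, i.e. f ∈ (g).

Final answer: YES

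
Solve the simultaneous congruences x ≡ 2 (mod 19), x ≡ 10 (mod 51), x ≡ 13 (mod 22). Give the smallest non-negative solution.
The moduli 19, 51, 22 are pairwise coprime, so by the CRT there is a unique solution mod 19·51·22 = 21318.
Solve by successive substitution. Start with x ≡ 2 (mod 19).
  Combine with x ≡ 10 (mod 51): write x = 2 + 19·t and require 2 + 19·t ≡ 10 (mod 51), i.e. 19·t ≡ 10 − 2 ≡ 8 (mod 51). Since 19^(−1) ≡ 43 (mod 51), t ≡ 43·8 ≡ 38 (mod 51). So x ≡ 2 + 19·38 = 724 (mod 969).
  Combine with x ≡ 13 (mod 22): write x = 724 + 969·t and require 724 + 969·t ≡ 13 (mod 22), i.e. 969·t ≡ 13 − 724 ≡ 15 (mod 22). Since 969^(−1) ≡ 1 (mod 22) (969 ≡ 1 (mod 22)), t ≡ 1·15 ≡ 15 (mod 22). So x ≡ 724 + 969·15 = 15259 (mod 21318).
Unique solution in [0, 21318): x = 15259.

Final answer: x ≡ 15259 (mod 21318); the representative in [0, 21318) is 15259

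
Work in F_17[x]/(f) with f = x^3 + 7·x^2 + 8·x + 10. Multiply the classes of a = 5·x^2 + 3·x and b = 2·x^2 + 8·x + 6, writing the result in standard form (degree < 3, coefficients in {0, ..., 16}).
a · b ≡ 6·x^2 + 8·x + 2 (mod f(x))

Multiply as integer polynomials: a · b = 10·x^4 + 46·x^3 + 54·x^2 + 18·x. Reducing coefficients mod 17: a · b ≡ 10·x^4 + 12·x^3 + 3·x^2 + x. Now divide by f(x) = x^3 + 7·x^2 + 8·x + 10 in F_17[x], eliminating the leading term at each step:
  leading term 10·x^4: subtract (10·x)·f(x) = 10·x^4 + 2·x^3 + 12·x^2 + 15·x, leaving 10·x^3 + 8·x^2 + 3·x (coefficients mod 17)
  leading term 10·x^3: subtract (10)·f(x) = 10·x^3 + 2·x^2 + 12·x + 15, leaving 6·x^2 + 8·x + 2 (coefficients mod 17)
The degree is now < 3, so this is the remainder. Hence a · b ≡ 6·x^2 + 8·x + 2 in F_17[x]/(f).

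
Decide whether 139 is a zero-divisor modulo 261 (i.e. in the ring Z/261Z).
NO

gcd(139, 261) = 1, so 139 is a unit in Z/261Z (it has a multiplicative inverse). A unit cannot be a zero-divisor: if 139·b ≡ 0 then multiplying both sides by 139^(−1) gives b ≡ 0. So 139 is not a zero-divisor.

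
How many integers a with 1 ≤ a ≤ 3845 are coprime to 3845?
The number of a ∈ {1, ..., 3845} with gcd(a, 3845) = 1 is by definition Euler's totient φ(3845). φ is multiplicative, with φ(p^e) = p^e − p^(e−1). Factorise 3845 = 5 · 769. Then
  φ(3845) = (5 − 1) · (769 − 1) = 4 · 768 = 3072.
So there are 3072 such integers.

Final answer: 3072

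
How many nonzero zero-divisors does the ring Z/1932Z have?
In Z/1932Z each nonzero element is either a unit (gcd with 1932 is 1) or a zero-divisor (gcd > 1). The number of units is φ(1932): factorise 1932 = 2^2 · 3 · 7 · 23, so φ(1932) = (2^2 − 2^1) · (3 − 1) · (7 − 1) · (23 − 1) = 2 · 2 · 6 · 22 = 528. The nonzero elements number 1932 − 1 = 1931. Hence the nonzero zero-divisors number 1931 − 528 = 1403.

Final answer: Z/1932Z has 1403 nonzero zero-divisors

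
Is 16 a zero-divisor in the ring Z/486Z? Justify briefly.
gcd(16, 486) = 2 > 1, so 16 is not a unit in Z/486Z. In Z/nZ every nonzero non-unit is a zero-divisor: explicitly, take b = 486/gcd = 243 ≠ 0 (mod 486); then 16·243 = 3888 = 8·486, i.e. 16·243 ≡ 0 (mod 486). So 16 is a zero-divisor.

Final answer: YES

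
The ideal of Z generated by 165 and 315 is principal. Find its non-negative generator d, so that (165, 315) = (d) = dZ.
(165, 315) = (15); d = 15

In the PID Z, (a, b) is generated by gcd(a, b). Compute gcd(315, 165) with the extended Euclidean algorithm, tracking rows (r, s, t) with s·315 + t·165 = r:
  row A: (315, 1, 0)   [1·315 + 0·165 = 315]
  row B: (165, 0, 1)   [0·315 + 1·165 = 165]
  315 = 1·165 + 150   → row C = row A − 1·row B = (150, 1, −1)   [check: 1·315 − 1·165 = 150]
  165 = 1·150 + 15   → row D = row B − 1·row C = (15, −1, 2)   [check: −1·315 + 2·165 = 15]
  150 = 10·15 + 0   → remainder 0, stop. gcd = 15 (last nonzero row D).
So gcd(165, 315) = 15, with Bézout identity −1·315 + 2·165 = 15. Containment (⊇): the Bézout identity exhibits 15 as an element of (165, 315), giving (15) ⊆ (165, 315). Containment (⊆): since 15 | 165 and 15 | 315 (165 = 15·11, 315 = 15·21), every Z-linear combination of 165 and 315 is divisible by 15, so (165, 315) ⊆ (15). Therefore (165, 315) = (15), d = 15.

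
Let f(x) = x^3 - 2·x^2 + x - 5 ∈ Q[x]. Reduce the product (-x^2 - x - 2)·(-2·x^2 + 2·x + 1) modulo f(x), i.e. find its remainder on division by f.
First multiply in Q[x] without reducing: a · b = 2·x^4 + x^2 - 5·x - 2. Now divide by f(x) = x^3 - 2·x^2 + x - 5, eliminating the leading term at each step:
  leading term 2·x^4: subtract (2·x)·f(x) = 2·x^4 - 4·x^3 + 2·x^2 - 10·x, leaving 4·x^3 - x^2 + 5·x - 2
  leading term 4·x^3: subtract (4)·f(x) = 4·x^3 - 8·x^2 + 4·x - 20, leaving 7·x^2 + x + 18
The degree is now < 3, so this is the remainder. Hence a · b ≡ 7·x^2 + x + 18 in Q[x]/(f).

Final answer: a · b ≡ 7·x^2 + x + 18 (mod f(x))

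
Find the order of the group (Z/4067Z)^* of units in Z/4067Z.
(Z/4067Z)^* consists of the classes a with gcd(a, 4067) = 1, so its order is φ(4067). φ is multiplicative, with φ(p^e) = p^e − p^(e−1). Factorise 4067 = 7^2 · 83. Then
  φ(4067) = (7^2 − 7^1) · (83 − 1) = 42 · 82 = 3444.
Thus |(Z/4067Z)^*| = 3444.

Final answer: |(Z/4067Z)^*| = 3444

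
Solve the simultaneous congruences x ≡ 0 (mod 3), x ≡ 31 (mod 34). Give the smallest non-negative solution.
The moduli 3, 34 are pairwise coprime, so by the CRT there is a unique solution mod 3·34 = 102.
Solve by successive substitution. Start with x ≡ 0 (mod 3).
  Combine with x ≡ 31 (mod 34): write x = 3·t and require 3·t ≡ 31 (mod 34). Since 3^(−1) ≡ 23 (mod 34), t ≡ 23·31 ≡ 33 (mod 34). So x ≡ 3·33 = 99 (mod 102).
Unique solution in [0, 102): x = 99.

Final answer: x ≡ 99 (mod 102); the representative in [0, 102) is 99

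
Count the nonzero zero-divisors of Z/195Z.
Z/195Z has 98 nonzero zero-divisors

In Z/195Z each nonzero element is either a unit (gcd with 195 is 1) or a zero-divisor (gcd > 1). The number of units is φ(195): factorise 195 = 3 · 5 · 13, so φ(195) = (3 − 1) · (5 − 1) · (13 − 1) = 2 · 4 · 12 = 96. The nonzero elements number 195 − 1 = 194. Hence the nonzero zero-divisors number 194 − 96 = 98.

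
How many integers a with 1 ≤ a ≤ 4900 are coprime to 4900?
1680

The number of a ∈ {1, ..., 4900} with gcd(a, 4900) = 1 is by definition Euler's totient φ(4900). φ is multiplicative, with φ(p^e) = p^e − p^(e−1). Factorise 4900 = 2^2 · 5^2 · 7^2. Then
  φ(4900) = (2^2 − 2^1) · (5^2 − 5^1) · (7^2 − 7^1) = 2 · 20 · 42 = 1680.
So there are 1680 such integers.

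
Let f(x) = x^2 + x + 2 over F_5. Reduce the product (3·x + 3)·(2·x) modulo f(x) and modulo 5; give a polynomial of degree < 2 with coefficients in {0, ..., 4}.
Multiply as integer polynomials: a · b = 6·x^2 + 6·x. Reducing coefficients mod 5: a · b ≡ x^2 + x. Now divide by f(x) = x^2 + x + 2 in F_5[x], eliminating the leading term at each step:
  leading term x^2: subtract (1)·f(x) = x^2 + x + 2, leaving 3 (coefficients mod 5)
The degree is now < 2, so this is the remainder. Hence a · b ≡ 3 in F_5[x]/(f).

Final answer: a · b ≡ 3 (mod f(x))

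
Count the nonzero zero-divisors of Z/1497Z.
In Z/1497Z each nonzero element is either a unit (gcd with 1497 is 1) or a zero-divisor (gcd > 1). The number of units is φ(1497): factorise 1497 = 3 · 499, so φ(1497) = (3 − 1) · (499 − 1) = 2 · 498 = 996. The nonzero elements number 1497 − 1 = 1496. Hence the nonzero zero-divisors number 1496 − 996 = 500.

Final answer: Z/1497Z has 500 nonzero zero-divisors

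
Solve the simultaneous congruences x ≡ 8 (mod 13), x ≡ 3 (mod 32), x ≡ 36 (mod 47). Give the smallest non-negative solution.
x ≡ 3843 (mod 19552); the representative in [0, 19552) is 3843

The moduli 13, 32, 47 are pairwise coprime, so by the CRT there is a unique solution mod 13·32·47 = 19552.
Solve by successive substitution. Start with x ≡ 8 (mod 13).
  Combine with x ≡ 3 (mod 32): write x = 8 + 13·t and require 8 + 13·t ≡ 3 (mod 32), i.e. 13·t ≡ 3 − 8 ≡ 27 (mod 32). Since 13^(−1) ≡ 5 (mod 32), t ≡ 5·27 ≡ 7 (mod 32). So x ≡ 8 + 13·7 = 99 (mod 416).
  Combine with x ≡ 36 (mod 47): write x = 99 + 416·t and require 99 + 416·t ≡ 36 (mod 47), i.e. 416·t ≡ 36 − 99 ≡ 31 (mod 47). Since 416^(−1) ≡ 20 (mod 47) (416 ≡ 40 (mod 47)), t ≡ 20·31 ≡ 9 (mod 47). So x ≡ 99 + 416·9 = 3843 (mod 19552).
Unique solution in [0, 19552): x = 3843.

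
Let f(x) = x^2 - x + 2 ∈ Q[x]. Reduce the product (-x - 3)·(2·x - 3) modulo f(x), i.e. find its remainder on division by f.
First multiply in Q[x] without reducing: a · b = -2·x^2 - 3·x + 9. Now divide by f(x) = x^2 - x + 2, eliminating the leading term at each step:
  leading term -2·x^2: subtract (-2)·f(x) = -2·x^2 + 2·x - 4, leaving 13 - 5·x
The degree is now < 2, so this is the remainder. Hence a · b ≡ 13 - 5·x in Q[x]/(f).

Final answer: a · b ≡ 13 - 5·x (mod f(x))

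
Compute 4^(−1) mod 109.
4^(−1) ≡ 82 (mod 109)

Apply the extended Euclidean algorithm to (109, 4), tracking rows (r, s, t) with s·109 + t·4 = r. Each division r_prev = q·r_cur + r_new produces the new row as (previous row) − q·(current row):
  row A: (109, 1, 0)   [1·109 + 0·4 = 109]
  row B: (4, 0, 1)   [0·109 + 1·4 = 4]
  109 = 27·4 + 1   → row C = row A − 27·row B = (1, 1, −27)   [check: 1·109 − 27·4 = 1]
  4 = 4·1 + 0   → remainder 0, stop. gcd = 1 (last nonzero row C).
The gcd is 1, so 4 is invertible mod 109. The last nonzero row gives 1·109 − 27·4 = 1, so t = −27. So 4^(−1) ≡ −27 ≡ 82 (mod 109). Verify: 4 · 82 = 328 ≡ 1 (mod 109). ✓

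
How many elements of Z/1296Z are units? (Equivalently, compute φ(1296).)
Z/1296Z has φ(1296) = 432 units

An element a ∈ Z/1296Z is a unit iff gcd(a, 1296) = 1, so the number of units is φ(1296). φ is multiplicative, with φ(p^e) = p^e − p^(e−1). Factorise 1296 = 2^4 · 3^4. Then
  φ(1296) = (2^4 − 2^3) · (3^4 − 3^3) = 8 · 54 = 432.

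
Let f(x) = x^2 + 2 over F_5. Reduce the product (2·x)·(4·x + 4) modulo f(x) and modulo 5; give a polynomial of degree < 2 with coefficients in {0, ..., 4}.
Multiply as integer polynomials: a · b = 8·x^2 + 8·x. Reducing coefficients mod 5: a · b ≡ 3·x^2 + 3·x. Now divide by f(x) = x^2 + 2 in F_5[x], eliminating the leading term at each step:
  leading term 3·x^2: subtract (3)·f(x) = 3·x^2 + 1, leaving 3·x + 4 (coefficients mod 5)
The degree is now < 2, so this is the remainder. Hence a · b ≡ 3·x + 4 in F_5[x]/(f).

Final answer: a · b ≡ 3·x + 4 (mod f(x))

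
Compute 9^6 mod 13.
Use repeated squaring. Binary(6) = 110. Walk through the bits of the exponent 6 left-to-right: at each bit after the leading one, square the running value, then multiply by 9 if the bit is 1 (always reducing mod 13):
  bit 1 = 1 (leading): start with 9.
  bit 2 = 1: square 9^2 = 81 ≡ 3; bit is 1, so multiply 3·9 = 27 ≡ 1 (mod 13).
  bit 3 = 0: square 1^2 = 1 (mod 13).
Final value: 9^6 ≡ 1 (mod 13).

Final answer: 1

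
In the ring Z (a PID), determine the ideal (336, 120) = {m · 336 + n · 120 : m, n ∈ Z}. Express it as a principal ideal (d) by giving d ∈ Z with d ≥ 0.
(336, 120) = (24); d = 24

In the PID Z, (a, b) is generated by gcd(a, b). Compute gcd(336, 120) with the extended Euclidean algorithm, tracking rows (r, s, t) with s·336 + t·120 = r:
  row A: (336, 1, 0)   [1·336 + 0·120 = 336]
  row B: (120, 0, 1)   [0·336 + 1·120 = 120]
  336 = 2·120 + 96   → row C = row A − 2·row B = (96, 1, −2)   [check: 1·336 − 2·120 = 96]
  120 = 1·96 + 24   → row D = row B − 1·row C = (24, −1, 3)   [check: −1·336 + 3·120 = 24]
  96 = 4·24 + 0   → remainder 0, stop. gcd = 24 (last nonzero row D).
So gcd(336, 120) = 24, with Bézout identity −1·336 + 3·120 = 24. Containment (⊇): the Bézout identity exhibits 24 as an element of (336, 120), giving (24) ⊆ (336, 120). Containment (⊆): since 24 | 336 and 24 | 120 (336 = 24·14, 120 = 24·5), every Z-linear combination of 336 and 120 is divisible by 24, so (336, 120) ⊆ (24). Therefore (336, 120) = (24), d = 24.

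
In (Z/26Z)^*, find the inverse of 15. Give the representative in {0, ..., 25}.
Apply the extended Euclidean algorithm to (26, 15), tracking rows (r, s, t) with s·26 + t·15 = r. Each division r_prev = q·r_cur + r_new produces the new row as (previous row) − q·(current row):
  row A: (26, 1, 0)   [1·26 + 0·15 = 26]
  row B: (15, 0, 1)   [0·26 + 1·15 = 15]
  26 = 1·15 + 11   → row C = row A − 1·row B = (11, 1, −1)   [check: 1·26 − 1·15 = 11]
  15 = 1·11 + 4   → row D = row B − 1·row C = (4, −1, 2)   [check: −1·26 + 2·15 = 4]
  11 = 2·4 + 3   → row E = row C − 2·row D = (3, 3, −5)   [check: 3·26 − 5·15 = 3]
  4 = 1·3 + 1   → row F = row D − 1·row E = (1, −4, 7)   [check: −4·26 + 7·15 = 1]
  3 = 3·1 + 0   → remainder 0, stop. gcd = 1 (last nonzero row F).
The gcd is 1, so 15 is invertible mod 26. The last nonzero row gives −4·26 + 7·15 = 1, so t = 7. So 15^(−1) ≡ 7 (mod 26). Verify: 15 · 7 = 105 ≡ 1 (mod 26). ✓

Final answer: 15^(−1) ≡ 7 (mod 26)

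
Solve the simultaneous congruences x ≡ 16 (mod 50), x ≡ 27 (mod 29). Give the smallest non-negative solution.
x ≡ 1216 (mod 1450); the representative in [0, 1450) is 1216

The moduli 50, 29 are pairwise coprime, so by the CRT there is a unique solution mod 50·29 = 1450.
Solve by successive substitution. Start with x ≡ 16 (mod 50).
  Combine with x ≡ 27 (mod 29): write x = 16 + 50·t and require 16 + 50·t ≡ 27 (mod 29), i.e. 50·t ≡ 27 − 16 ≡ 11 (mod 29). Since 50^(−1) ≡ 18 (mod 29) (50 ≡ 21 (mod 29)), t ≡ 18·11 ≡ 24 (mod 29). So x ≡ 16 + 50·24 = 1216 (mod 1450).
Unique solution in [0, 1450): x = 1216.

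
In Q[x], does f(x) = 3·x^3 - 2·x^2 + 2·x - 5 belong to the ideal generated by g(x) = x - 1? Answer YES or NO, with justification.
In Q[x] the ideal (g) consists of all multiples of g, so f ∈ (g) iff g | f, i.e. iff the remainder of f on division by g is 0. Divide f by g (g is monic, so eliminate the leading term of the running remainder at each step):
  leading term 3·x^3: subtract (3·x^2)·g(x) = 3·x^3 - 3·x^2, leaving x^2 + 2·x - 5
  leading term x^2: subtract (x)·g(x) = x^2 - x, leaving 3·x - 5
  leading term 3·x: subtract (3)·g(x) = 3·x - 3, leaving -2
The remainder r(x) = -2 ≠ 0 (and deg r < deg g), so g ∤ f, i.e. f ∉ (g).

Final answer: NO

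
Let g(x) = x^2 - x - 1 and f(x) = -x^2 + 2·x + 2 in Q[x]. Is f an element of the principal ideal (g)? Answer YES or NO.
NO

In Q[x] the ideal (g) consists of all multiples of g, so f ∈ (g) iff g | f, i.e. iff the remainder of f on division by g is 0. Divide f by g (g is monic, so eliminate the leading term of the running remainder at each step):
  leading term -x^2: subtract (-1)·g(x) = -x^2 + x + 1, leaving x + 1
The remainder r(x) = x + 1 ≠ 0 (and deg r < deg g), so g ∤ f, i.e. f ∉ (g).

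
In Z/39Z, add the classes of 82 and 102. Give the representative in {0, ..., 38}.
Reduce the summands first: 82 ≡ 4, 102 ≡ 24 (mod 39), so 82 + 102 ≡ 4 + 24 (mod 39). 4 + 24 = 28; 28 = 0·39 + 28, so (82 + 102) mod 39 = 28.

Final answer: 28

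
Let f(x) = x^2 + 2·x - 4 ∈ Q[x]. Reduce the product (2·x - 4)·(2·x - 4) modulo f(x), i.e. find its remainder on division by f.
a · b ≡ 32 - 24·x (mod f(x))

First multiply in Q[x] without reducing: a · b = 4·x^2 - 16·x + 16. Now divide by f(x) = x^2 + 2·x - 4, eliminating the leading term at each step:
  leading term 4·x^2: subtract (4)·f(x) = 4·x^2 + 8·x - 16, leaving 32 - 24·x
The degree is now < 2, so this is the remainder. Hence a · b ≡ 32 - 24·x in Q[x]/(f).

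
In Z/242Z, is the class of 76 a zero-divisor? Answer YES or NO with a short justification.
gcd(76, 242) = 2 > 1, so 76 is not a unit in Z/242Z. In Z/nZ every nonzero non-unit is a zero-divisor: explicitly, take b = 242/gcd = 121 ≠ 0 (mod 242); then 76·121 = 9196 = 38·242, i.e. 76·121 ≡ 0 (mod 242). So 76 is a zero-divisor.

Final answer: YES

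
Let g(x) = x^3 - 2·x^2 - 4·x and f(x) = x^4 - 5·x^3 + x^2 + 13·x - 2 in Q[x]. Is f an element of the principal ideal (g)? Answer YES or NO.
In Q[x] the ideal (g) consists of all multiples of g, so f ∈ (g) iff g | f, i.e. iff the remainder of f on division by g is 0. Divide f by g (g is monic, so eliminate the leading term of the running remainder at each step):
  leading term x^4: subtract (x)·g(x) = x^4 - 2·x^3 - 4·x^2, leaving -3·x^3 + 5·x^2 + 13·x - 2
  leading term -3·x^3: subtract (-3)·g(x) = -3·x^3 + 6·x^2 + 12·x, leaving -x^2 + x - 2
The remainder r(x) = -x^2 + x - 2 ≠ 0 (and deg r < deg g), so g ∤ f, i.e. f ∉ (g).

Final answer: NO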